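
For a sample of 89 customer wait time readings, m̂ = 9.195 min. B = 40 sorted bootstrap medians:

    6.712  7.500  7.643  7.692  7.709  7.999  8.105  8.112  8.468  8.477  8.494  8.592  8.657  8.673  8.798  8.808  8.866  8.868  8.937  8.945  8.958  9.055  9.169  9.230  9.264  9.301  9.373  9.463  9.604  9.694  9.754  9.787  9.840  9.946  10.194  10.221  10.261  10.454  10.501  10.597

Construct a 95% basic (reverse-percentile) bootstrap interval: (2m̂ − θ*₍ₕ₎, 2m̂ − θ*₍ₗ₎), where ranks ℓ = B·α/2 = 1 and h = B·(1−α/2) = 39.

(7.889, 11.678)

Percentile endpoints at ranks 1 and 39: θ*₍1₎ = 6.712, θ*₍39₎ = 10.501.
Basic interval reflects these around m̂:
  lower = 2 × 9.195 − 10.501 = 7.889
  upper = 2 × 9.195 − 6.712 = 11.678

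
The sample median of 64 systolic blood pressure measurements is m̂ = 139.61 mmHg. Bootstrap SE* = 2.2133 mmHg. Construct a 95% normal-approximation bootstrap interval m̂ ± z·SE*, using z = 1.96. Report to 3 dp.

(135.272, 143.948)

Margin = 1.96 × 2.2133 = 4.3381
Interval: 139.61 ± 4.3381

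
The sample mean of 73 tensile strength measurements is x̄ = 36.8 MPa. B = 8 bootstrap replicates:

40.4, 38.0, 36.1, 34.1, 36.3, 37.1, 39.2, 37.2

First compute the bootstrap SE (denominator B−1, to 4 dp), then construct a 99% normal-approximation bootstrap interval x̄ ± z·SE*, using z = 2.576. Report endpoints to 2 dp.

Mean of replicates = 37.3000; sum of squared deviations = 26.4400; SE* = √(26.4400/7) = 1.9435
Margin = 2.576 × 1.9435 = 5.006
Interval: 36.8 ± 5.006

(31.79, 41.81)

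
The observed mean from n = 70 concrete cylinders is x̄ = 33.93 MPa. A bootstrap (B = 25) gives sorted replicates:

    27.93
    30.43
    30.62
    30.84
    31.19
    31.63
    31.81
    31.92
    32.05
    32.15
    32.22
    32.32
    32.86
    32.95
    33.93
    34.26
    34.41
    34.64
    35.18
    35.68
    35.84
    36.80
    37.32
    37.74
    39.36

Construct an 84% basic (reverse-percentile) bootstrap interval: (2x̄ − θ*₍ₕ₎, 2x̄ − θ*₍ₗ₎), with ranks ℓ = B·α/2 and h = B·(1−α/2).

(30.54, 37.43)

Percentile endpoints at ranks 2 and 23: θ*₍2₎ = 30.43, θ*₍23₎ = 37.32.
Basic interval reflects these around x̄:
  lower = 2 × 33.93 − 37.32 = 30.54
  upper = 2 × 33.93 − 30.43 = 37.43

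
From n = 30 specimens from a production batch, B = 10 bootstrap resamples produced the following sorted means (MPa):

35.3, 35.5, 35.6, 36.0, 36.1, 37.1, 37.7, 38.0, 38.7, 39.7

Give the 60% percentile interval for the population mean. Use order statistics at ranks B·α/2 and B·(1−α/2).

α = 0.40; lower rank = 10 × 0.200 = 2; upper rank = 10 × 0.800 = 8.
The 2nd smallest replicate is 35.5; the 8th is 38.0.

(35.5, 38.0)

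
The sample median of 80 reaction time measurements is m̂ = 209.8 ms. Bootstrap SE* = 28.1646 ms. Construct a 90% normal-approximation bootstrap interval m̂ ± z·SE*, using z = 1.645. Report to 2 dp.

Margin = 1.645 × 28.1646 = 46.331
Interval: 209.8 ± 46.331

(163.47, 256.13)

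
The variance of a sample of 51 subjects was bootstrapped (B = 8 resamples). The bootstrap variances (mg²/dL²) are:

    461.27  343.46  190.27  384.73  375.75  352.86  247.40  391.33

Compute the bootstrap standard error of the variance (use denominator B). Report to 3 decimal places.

Bootstrap SE is the standard deviation of the 8 replicate variances.
Mean of replicates: (461.27 + 343.46 + 190.27 + 384.73 + 375.75 + 352.86 + 247.40 + 391.33) / 8 = 2747.0700 / 8 = 343.3838
Sum of squared deviations: (+117.8862)² + (+0.0762)² + (−153.1138)² + (+41.3462)² + (+32.3662)² + (+9.4762)² + (−95.9838)² + (+47.9462)² = 51699.6032
Variance = 51699.6032 / 8 = 6462.4504
SE* = √6462.4504

SE* = 80.389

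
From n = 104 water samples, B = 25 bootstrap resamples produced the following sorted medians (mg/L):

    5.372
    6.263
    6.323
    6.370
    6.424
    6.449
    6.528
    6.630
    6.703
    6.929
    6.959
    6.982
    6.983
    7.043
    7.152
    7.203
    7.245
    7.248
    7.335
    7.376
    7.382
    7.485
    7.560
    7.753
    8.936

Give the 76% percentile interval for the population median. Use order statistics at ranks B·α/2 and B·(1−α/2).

(6.323, 7.485)

α = 0.24; lower rank = 25 × 0.120 = 3; upper rank = 25 × 0.880 = 22.
The 3rd smallest replicate is 6.323; the 22nd is 7.485.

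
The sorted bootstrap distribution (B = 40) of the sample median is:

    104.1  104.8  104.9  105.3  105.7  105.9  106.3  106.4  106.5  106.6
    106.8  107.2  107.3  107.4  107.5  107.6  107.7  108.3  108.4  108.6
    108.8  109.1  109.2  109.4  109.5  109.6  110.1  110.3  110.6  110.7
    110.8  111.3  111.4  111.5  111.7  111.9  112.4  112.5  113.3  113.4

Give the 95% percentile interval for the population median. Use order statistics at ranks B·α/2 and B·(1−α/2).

(104.1, 113.3)

α = 0.05; lower rank = 40 × 0.025 = 1; upper rank = 40 × 0.975 = 39.
The 1st smallest replicate is 104.1; the 39th is 113.3.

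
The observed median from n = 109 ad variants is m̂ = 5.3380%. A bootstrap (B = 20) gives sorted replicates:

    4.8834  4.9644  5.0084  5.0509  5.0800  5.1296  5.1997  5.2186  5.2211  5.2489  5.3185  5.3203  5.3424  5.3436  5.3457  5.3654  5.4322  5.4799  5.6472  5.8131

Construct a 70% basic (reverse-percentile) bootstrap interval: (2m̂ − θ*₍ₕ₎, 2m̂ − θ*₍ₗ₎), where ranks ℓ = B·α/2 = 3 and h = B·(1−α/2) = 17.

Percentile endpoints at ranks 3 and 17: θ*₍3₎ = 5.0084, θ*₍17₎ = 5.4322.
Basic interval reflects these around m̂:
  lower = 2 × 5.3380 − 5.4322 = 5.2438
  upper = 2 × 5.3380 − 5.0084 = 5.6676

(5.2438, 5.6676)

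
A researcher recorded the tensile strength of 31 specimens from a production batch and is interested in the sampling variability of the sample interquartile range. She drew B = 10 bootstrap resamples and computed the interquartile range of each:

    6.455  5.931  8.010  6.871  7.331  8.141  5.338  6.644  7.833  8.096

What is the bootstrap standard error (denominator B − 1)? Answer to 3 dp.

SE* = 0.979

Bootstrap SE is the standard deviation of the 10 replicate interquartile ranges.
Mean of replicates: (6.455 + 5.931 + 8.010 + 6.871 + 7.331 + 8.141 + 5.338 + 6.644 + 7.833 + 8.096) / 10 = 70.6500 / 10 = 7.0650
Sum of squared deviations: (−0.6100)² + (−1.1340)² + (+0.9450)² + (−0.1940)² + (+0.2660)² + (+1.0760)² + (−1.7270)² + (−0.4210)² + (+0.7680)² + (+1.0310)² = 8.6298
Variance = 8.6298 / 9 = 0.9589
SE* = √0.9589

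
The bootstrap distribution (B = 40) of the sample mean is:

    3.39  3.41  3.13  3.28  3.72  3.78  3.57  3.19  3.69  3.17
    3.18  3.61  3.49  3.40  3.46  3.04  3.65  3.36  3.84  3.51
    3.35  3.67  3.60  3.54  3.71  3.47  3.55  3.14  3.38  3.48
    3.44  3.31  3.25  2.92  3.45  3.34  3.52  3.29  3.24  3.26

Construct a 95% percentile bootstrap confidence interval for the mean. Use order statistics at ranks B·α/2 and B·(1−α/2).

Sorted replicates: 2.92, 3.04, 3.13, 3.14, 3.17, 3.18, 3.19, 3.24, 3.25, 3.26, 3.28, 3.29, 3.31, 3.34, 3.35, 3.36, 3.38, 3.39, 3.40, 3.41, 3.44, 3.45, 3.46, 3.47, 3.48, 3.49, 3.51, 3.52, 3.54, 3.55, 3.57, 3.60, 3.61, 3.65, 3.67, 3.69, 3.71, 3.72, 3.78, 3.84
α = 0.05; lower rank = 40 × 0.025 = 1; upper rank = 40 × 0.975 = 39.
The 1st smallest replicate is 2.92; the 39th is 3.78.

(2.92, 3.78)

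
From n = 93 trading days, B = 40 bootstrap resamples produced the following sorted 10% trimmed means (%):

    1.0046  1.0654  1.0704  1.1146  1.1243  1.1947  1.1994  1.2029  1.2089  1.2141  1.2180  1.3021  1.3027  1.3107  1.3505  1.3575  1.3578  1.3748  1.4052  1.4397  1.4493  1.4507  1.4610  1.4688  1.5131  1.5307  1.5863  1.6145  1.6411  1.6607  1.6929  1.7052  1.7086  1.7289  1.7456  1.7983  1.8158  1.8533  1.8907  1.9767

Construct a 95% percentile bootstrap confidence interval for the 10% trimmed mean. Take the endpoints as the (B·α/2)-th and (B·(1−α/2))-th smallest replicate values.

(1.0046, 1.8907)

α = 0.05; lower rank = 40 × 0.025 = 1; upper rank = 40 × 0.975 = 39.
The 1st smallest replicate is 1.0046; the 39th is 1.8907.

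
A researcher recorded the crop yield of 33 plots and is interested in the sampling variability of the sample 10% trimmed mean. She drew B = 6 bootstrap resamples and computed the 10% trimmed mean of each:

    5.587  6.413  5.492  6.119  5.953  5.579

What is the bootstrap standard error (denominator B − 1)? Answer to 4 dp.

Bootstrap SE is the standard deviation of the 6 replicate 10% trimmed means.
Mean of replicates: (5.587 + 6.413 + 5.492 + 6.119 + 5.953 + 5.579) / 6 = 35.14300 / 6 = 5.85717
Sum of squared deviations: (−0.27017)² + (+0.55583)² + (−0.36517)² + (+0.26183)² + (+0.09583)² + (−0.27817)² = 0.67040
Variance = 0.67040 / 5 = 0.13408
SE* = √0.13408

SE* = 0.3662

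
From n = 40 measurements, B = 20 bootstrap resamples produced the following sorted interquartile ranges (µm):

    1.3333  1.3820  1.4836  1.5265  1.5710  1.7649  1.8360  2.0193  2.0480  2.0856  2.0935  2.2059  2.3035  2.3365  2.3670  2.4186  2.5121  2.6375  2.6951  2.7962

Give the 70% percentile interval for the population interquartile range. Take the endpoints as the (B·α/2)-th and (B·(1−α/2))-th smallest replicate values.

(1.4836, 2.5121)

α = 0.30; lower rank = 20 × 0.150 = 3; upper rank = 20 × 0.850 = 17.
The 3rd smallest replicate is 1.4836; the 17th is 2.5121.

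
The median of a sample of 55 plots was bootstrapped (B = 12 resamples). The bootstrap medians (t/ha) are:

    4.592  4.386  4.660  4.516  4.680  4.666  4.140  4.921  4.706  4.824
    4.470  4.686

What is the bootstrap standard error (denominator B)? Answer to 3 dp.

Bootstrap SE is the standard deviation of the 12 replicate medians.
Mean of replicates: (4.592 + 4.386 + 4.660 + 4.516 + 4.680 + 4.666 + 4.140 + 4.921 + 4.706 + 4.824 + 4.470 + 4.686) / 12 = 55.2470 / 12 = 4.6039
Sum of squared deviations: (−0.0119)² + (−0.2179)² + (+0.0561)² + (−0.0879)² + (+0.0761)² + (+0.0621)² + (−0.4639)² + (+0.3171)² + (+0.1021)² + (+0.2201)² + (−0.1339)² + (+0.0821)² = 0.4674
Variance = 0.4674 / 12 = 0.0390
SE* = √0.0390

SE* = 0.197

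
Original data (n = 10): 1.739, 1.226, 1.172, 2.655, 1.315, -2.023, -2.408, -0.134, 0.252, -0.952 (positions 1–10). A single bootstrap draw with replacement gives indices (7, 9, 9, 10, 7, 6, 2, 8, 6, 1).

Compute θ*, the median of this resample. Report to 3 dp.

θ* = -0.543

Resample values: -2.408, 0.252, 0.252, -0.952, -2.408, -2.023, 1.226, -0.134, -2.023, 1.739.
Sorted: -2.408, -2.408, -2.023, -2.023, -0.952, -0.134, 0.252, 0.252, 1.226, 1.739
Median = average of the two middle values = -0.543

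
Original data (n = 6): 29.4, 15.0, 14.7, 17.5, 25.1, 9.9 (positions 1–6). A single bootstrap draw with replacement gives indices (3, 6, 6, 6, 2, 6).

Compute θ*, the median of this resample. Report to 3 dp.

θ* = 9.900

Resample values: 14.7, 9.9, 9.9, 9.9, 15.0, 9.9.
Sorted: 9.9, 9.9, 9.9, 9.9, 14.7, 15.0
Median = average of the two middle values = 9.900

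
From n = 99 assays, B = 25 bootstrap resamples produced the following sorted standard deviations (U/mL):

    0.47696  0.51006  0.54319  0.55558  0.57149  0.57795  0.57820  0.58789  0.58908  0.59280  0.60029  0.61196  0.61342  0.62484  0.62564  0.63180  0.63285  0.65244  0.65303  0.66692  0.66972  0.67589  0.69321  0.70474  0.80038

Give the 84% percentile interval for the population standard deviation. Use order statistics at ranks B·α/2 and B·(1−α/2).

α = 0.16; lower rank = 25 × 0.080 = 2; upper rank = 25 × 0.920 = 23.
The 2nd smallest replicate is 0.51006; the 23rd is 0.69321.

(0.51006, 0.69321)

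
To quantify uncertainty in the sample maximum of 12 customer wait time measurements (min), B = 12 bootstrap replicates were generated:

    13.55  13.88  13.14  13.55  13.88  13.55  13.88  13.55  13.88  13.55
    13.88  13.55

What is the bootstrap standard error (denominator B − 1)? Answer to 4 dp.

SE* = 0.2305

Bootstrap SE is the standard deviation of the 12 replicate maximums.
Mean of replicates: (13.55 + 13.88 + 13.14 + 13.55 + 13.88 + 13.55 + 13.88 + 13.55 + 13.88 + 13.55 + 13.88 + 13.55) / 12 = 163.84000 / 12 = 13.65333
Sum of squared deviations: (−0.10333)² + (+0.22667)² + (−0.51333)² + (−0.10333)² + (+0.22667)² + (−0.10333)² + (+0.22667)² + (−0.10333)² + (+0.22667)² + (−0.10333)² + (+0.22667)² + (−0.10333)² = 0.58447
Variance = 0.58447 / 11 = 0.05313
SE* = √0.05313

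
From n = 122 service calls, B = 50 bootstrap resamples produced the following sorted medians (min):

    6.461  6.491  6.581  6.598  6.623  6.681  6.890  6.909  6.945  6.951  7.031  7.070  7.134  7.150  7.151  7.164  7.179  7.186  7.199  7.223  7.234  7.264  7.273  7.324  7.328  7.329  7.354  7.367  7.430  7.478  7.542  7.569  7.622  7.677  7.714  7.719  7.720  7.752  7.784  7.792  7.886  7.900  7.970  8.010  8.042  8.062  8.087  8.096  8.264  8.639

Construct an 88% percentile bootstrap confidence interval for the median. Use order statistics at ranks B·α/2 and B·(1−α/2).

(6.581, 8.087)

α = 0.12; lower rank = 50 × 0.060 = 3; upper rank = 50 × 0.940 = 47.
The 3rd smallest replicate is 6.581; the 47th is 8.087.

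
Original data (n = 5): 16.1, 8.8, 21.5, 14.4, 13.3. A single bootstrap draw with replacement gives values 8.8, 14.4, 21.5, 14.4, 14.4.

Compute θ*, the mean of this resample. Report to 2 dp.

Mean = (8.8 + 14.4 + 21.5 + 14.4 + 14.4) / 5 = 73.50 / 5 = 14.70

θ* = 14.70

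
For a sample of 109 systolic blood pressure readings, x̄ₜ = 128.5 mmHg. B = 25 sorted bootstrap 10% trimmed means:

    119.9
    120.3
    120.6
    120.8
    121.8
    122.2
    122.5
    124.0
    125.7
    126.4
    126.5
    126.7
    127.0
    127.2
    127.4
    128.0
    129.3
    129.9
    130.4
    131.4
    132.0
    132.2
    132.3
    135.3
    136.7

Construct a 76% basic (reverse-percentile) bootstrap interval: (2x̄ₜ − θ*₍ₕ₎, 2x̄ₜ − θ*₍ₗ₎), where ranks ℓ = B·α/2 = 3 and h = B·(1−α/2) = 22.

(124.8, 136.4)

Percentile endpoints at ranks 3 and 22: θ*₍3₎ = 120.6, θ*₍22₎ = 132.2.
Basic interval reflects these around x̄ₜ:
  lower = 2 × 128.5 − 132.2 = 124.8
  upper = 2 × 128.5 − 120.6 = 136.4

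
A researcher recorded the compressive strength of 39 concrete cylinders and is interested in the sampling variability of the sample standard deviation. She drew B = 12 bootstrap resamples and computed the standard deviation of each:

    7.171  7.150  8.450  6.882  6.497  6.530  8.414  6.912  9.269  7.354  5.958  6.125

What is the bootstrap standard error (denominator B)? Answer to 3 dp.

SE* = 0.964

Bootstrap SE is the standard deviation of the 12 replicate standard deviations.
Mean of replicates: (7.171 + 7.150 + 8.450 + 6.882 + 6.497 + 6.530 + 8.414 + 6.912 + 9.269 + 7.354 + 5.958 + 6.125) / 12 = 86.7120 / 12 = 7.2260
Sum of squared deviations: (−0.0550)² + (−0.0760)² + (+1.2240)² + (−0.3440)² + (−0.7290)² + (−0.6960)² + (+1.1880)² + (−0.3140)² + (+2.0430)² + (+0.1280)² + (−1.2680)² + (−1.1010)² = 11.1614
Variance = 11.1614 / 12 = 0.9301
SE* = √0.9301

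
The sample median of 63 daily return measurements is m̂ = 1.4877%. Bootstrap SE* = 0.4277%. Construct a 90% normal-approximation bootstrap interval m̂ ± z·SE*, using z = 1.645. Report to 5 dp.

Margin = 1.645 × 0.4277 = 0.703567
Interval: 1.4877 ± 0.703567

(0.78413, 2.19127)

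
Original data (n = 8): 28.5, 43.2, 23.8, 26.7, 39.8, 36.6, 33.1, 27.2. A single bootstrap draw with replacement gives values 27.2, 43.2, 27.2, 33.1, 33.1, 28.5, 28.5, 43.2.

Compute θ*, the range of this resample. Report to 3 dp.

Range = 43.2 − 27.2 = 16.000

θ* = 16.000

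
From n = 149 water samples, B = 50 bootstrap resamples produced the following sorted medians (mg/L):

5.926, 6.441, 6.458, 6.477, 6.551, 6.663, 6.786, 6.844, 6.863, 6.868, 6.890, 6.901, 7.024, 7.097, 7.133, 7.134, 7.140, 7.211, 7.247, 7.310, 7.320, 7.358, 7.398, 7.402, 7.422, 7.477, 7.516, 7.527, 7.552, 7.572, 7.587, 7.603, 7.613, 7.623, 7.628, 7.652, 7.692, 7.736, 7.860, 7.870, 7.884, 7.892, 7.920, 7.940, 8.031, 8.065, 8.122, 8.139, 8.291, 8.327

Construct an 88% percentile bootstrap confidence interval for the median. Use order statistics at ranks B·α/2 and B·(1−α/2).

(6.458, 8.122)

α = 0.12; lower rank = 50 × 0.060 = 3; upper rank = 50 × 0.940 = 47.
The 3rd smallest replicate is 6.458; the 47th is 8.122.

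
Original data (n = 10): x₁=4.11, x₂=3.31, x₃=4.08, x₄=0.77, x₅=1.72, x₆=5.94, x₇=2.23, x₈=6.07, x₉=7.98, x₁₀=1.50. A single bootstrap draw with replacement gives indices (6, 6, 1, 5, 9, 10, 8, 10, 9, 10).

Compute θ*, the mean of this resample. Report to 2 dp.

Resample values: 5.94, 5.94, 4.11, 1.72, 7.98, 1.50, 6.07, 1.50, 7.98, 1.50.
Mean = (5.94 + 5.94 + 4.11 + 1.72 + 7.98 + 1.50 + 6.07 + 1.50 + 7.98 + 1.50) / 10 = 44.240 / 10 = 4.42

θ* = 4.42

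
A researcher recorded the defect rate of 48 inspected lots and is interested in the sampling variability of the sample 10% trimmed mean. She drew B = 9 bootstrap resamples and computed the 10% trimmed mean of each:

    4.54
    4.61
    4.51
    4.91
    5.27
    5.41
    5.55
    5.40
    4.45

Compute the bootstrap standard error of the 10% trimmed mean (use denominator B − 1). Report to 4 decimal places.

SE* = 0.4478

Bootstrap SE is the standard deviation of the 9 replicate 10% trimmed means.
Mean of replicates: (4.54 + 4.61 + 4.51 + 4.91 + 5.27 + 5.41 + 5.55 + 5.40 + 4.45) / 9 = 44.65000 / 9 = 4.96111
Sum of squared deviations: (−0.42111)² + (−0.35111)² + (−0.45111)² + (−0.05111)² + (+0.30889)² + (+0.44889)² + (+0.58889)² + (+0.43889)² + (−0.51111)² = 1.60429
Variance = 1.60429 / 8 = 0.20054
SE* = √0.20054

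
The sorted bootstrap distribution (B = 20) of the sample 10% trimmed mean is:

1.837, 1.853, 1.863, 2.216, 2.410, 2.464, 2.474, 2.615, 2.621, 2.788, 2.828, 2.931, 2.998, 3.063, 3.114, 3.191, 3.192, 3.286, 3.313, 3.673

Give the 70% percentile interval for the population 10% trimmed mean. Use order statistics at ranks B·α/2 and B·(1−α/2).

α = 0.30; lower rank = 20 × 0.150 = 3; upper rank = 20 × 0.850 = 17.
The 3rd smallest replicate is 1.863; the 17th is 3.192.

(1.863, 3.192)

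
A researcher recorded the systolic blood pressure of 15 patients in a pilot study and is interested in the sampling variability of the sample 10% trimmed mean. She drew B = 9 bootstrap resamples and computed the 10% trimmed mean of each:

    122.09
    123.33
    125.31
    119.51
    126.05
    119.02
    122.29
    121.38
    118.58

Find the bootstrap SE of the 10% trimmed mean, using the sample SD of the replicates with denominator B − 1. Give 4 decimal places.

Bootstrap SE is the standard deviation of the 9 replicate 10% trimmed means.
Mean of replicates: (122.09 + 123.33 + 125.31 + 119.51 + 126.05 + 119.02 + 122.29 + 121.38 + 118.58) / 9 = 1097.56000 / 9 = 121.95111
Sum of squared deviations: (+0.13889)² + (+1.37889)² + (+3.35889)² + (−2.44111)² + (+4.09889)² + (−2.93111)² + (+0.33889)² + (−0.57111)² + (−3.37111)² = 56.35949
Variance = 56.35949 / 8 = 7.04494
SE* = √7.04494

SE* = 2.6542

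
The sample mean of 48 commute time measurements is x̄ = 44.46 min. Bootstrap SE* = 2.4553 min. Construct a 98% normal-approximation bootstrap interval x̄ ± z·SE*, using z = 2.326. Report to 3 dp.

Margin = 2.326 × 2.4553 = 5.7110
Interval: 44.46 ± 5.7110

(38.749, 50.171)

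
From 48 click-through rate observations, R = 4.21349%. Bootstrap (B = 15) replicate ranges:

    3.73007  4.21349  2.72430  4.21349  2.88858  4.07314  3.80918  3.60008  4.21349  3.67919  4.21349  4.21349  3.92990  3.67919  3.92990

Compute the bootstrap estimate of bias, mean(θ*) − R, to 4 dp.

bias = −0.4061

mean(θ*) = (3.73007 + 4.21349 + 2.72430 + 4.21349 + 2.88858 + 4.07314 + 3.80918 + 3.60008 + 4.21349 + 3.67919 + 4.21349 + 4.21349 + 3.92990 + 3.67919 + 3.92990) / 15 = 3.80740
bias = 3.80740 − 4.21349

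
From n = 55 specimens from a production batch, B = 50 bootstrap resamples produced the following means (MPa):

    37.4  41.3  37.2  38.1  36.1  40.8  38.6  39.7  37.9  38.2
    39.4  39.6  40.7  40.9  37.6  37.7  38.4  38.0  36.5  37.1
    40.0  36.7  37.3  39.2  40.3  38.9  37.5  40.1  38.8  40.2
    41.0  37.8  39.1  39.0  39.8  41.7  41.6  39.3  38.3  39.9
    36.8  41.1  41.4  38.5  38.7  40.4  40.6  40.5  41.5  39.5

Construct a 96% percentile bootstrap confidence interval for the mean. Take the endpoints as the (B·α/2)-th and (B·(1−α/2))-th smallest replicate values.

(36.1, 41.6)

Sorted replicates: 36.1, 36.5, 36.7, 36.8, 37.1, 37.2, 37.3, 37.4, 37.5, 37.6, 37.7, 37.8, 37.9, 38.0, 38.1, 38.2, 38.3, 38.4, 38.5, 38.6, 38.7, 38.8, 38.9, 39.0, 39.1, 39.2, 39.3, 39.4, 39.5, 39.6, 39.7, 39.8, 39.9, 40.0, 40.1, 40.2, 40.3, 40.4, 40.5, 40.6, 40.7, 40.8, 40.9, 41.0, 41.1, 41.3, 41.4, 41.5, 41.6, 41.7
α = 0.04; lower rank = 50 × 0.020 = 1; upper rank = 50 × 0.980 = 49.
The 1st smallest replicate is 36.1; the 49th is 41.6.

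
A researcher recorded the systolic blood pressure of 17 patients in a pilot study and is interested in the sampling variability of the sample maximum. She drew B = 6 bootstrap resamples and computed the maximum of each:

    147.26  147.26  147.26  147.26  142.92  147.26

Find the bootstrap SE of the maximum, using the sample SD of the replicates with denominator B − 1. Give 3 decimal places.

SE* = 1.772

Bootstrap SE is the standard deviation of the 6 replicate maximums.
Mean of replicates: (147.26 + 147.26 + 147.26 + 147.26 + 142.92 + 147.26) / 6 = 879.2200 / 6 = 146.5367
Sum of squared deviations: (+0.7233)² + (+0.7233)² + (+0.7233)² + (+0.7233)² + (−3.6167)² + (+0.7233)² = 15.6963
Variance = 15.6963 / 5 = 3.1393
SE* = √3.1393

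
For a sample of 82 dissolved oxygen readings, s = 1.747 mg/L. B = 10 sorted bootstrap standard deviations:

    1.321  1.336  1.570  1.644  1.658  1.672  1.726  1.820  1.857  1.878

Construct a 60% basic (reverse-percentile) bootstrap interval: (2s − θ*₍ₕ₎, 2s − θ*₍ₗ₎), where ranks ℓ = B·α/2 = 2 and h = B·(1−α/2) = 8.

Percentile endpoints at ranks 2 and 8: θ*₍2₎ = 1.336, θ*₍8₎ = 1.820.
Basic interval reflects these around s:
  lower = 2 × 1.747 − 1.820 = 1.674
  upper = 2 × 1.747 − 1.336 = 2.158

(1.674, 2.158)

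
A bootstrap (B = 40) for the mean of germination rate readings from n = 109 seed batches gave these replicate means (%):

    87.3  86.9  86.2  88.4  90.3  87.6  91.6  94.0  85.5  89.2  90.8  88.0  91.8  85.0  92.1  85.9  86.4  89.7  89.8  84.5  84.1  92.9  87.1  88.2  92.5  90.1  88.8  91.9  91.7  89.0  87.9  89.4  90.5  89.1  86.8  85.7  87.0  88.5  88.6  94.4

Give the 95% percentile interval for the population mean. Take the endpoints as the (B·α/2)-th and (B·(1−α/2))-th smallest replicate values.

(84.1, 94.0)

Sorted replicates: 84.1, 84.5, 85.0, 85.5, 85.7, 85.9, 86.2, 86.4, 86.8, 86.9, 87.0, 87.1, 87.3, 87.6, 87.9, 88.0, 88.2, 88.4, 88.5, 88.6, 88.8, 89.0, 89.1, 89.2, 89.4, 89.7, 89.8, 90.1, 90.3, 90.5, 90.8, 91.6, 91.7, 91.8, 91.9, 92.1, 92.5, 92.9, 94.0, 94.4
α = 0.05; lower rank = 40 × 0.025 = 1; upper rank = 40 × 0.975 = 39.
The 1st smallest replicate is 84.1; the 39th is 94.0.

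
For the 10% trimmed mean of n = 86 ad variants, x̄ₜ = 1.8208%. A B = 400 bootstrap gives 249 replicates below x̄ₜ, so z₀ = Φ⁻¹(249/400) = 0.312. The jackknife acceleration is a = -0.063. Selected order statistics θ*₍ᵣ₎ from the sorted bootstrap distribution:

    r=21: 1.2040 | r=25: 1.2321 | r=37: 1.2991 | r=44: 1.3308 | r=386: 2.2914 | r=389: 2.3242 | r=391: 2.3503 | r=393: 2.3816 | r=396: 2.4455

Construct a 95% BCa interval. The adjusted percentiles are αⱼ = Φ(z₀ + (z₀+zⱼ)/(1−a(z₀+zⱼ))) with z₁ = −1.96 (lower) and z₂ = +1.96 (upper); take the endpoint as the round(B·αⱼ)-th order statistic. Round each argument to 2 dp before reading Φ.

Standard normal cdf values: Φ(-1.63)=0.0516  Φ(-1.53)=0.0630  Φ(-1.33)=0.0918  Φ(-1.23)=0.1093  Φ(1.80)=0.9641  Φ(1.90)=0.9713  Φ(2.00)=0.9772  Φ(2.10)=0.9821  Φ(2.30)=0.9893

Lower: z₀ + z₁ = 0.312 + (-1.960) = -1.648; 1 − a(z₀+z₁) = 1 − (-0.063)(-1.648) = 0.8962; argument = 0.312 + (-1.648)/0.8962 = -1.5269 → -1.53.
α₁ = Φ(-1.53) = 0.0630; rank = round(400 × 0.0630) = 25; θ*₍25₎ = 1.2321.
Upper: z₀ + z₂ = 2.272; 1 − a(z₀+z₂) = 1.1431; argument = 2.2995 → 2.30; α₂ = 0.9893; rank = 396; θ*₍396₎ = 2.4455.

(1.2321, 2.4455)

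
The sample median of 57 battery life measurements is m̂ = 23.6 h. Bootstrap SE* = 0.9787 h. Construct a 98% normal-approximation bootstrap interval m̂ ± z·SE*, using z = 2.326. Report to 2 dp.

(21.32, 25.88)

Margin = 2.326 × 0.9787 = 2.276
Interval: 23.6 ± 2.276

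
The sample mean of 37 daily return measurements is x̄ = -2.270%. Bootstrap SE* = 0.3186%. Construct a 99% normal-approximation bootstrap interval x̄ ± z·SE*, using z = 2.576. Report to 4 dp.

Margin = 2.576 × 0.3186 = 0.82071
Interval: -2.270 ± 0.82071

(-3.0907, -1.4493)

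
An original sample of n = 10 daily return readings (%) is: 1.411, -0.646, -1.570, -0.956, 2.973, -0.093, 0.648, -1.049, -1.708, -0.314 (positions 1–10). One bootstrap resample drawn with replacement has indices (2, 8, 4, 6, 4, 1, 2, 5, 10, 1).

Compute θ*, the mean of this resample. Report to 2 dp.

Resample values: -0.646, -1.049, -0.956, -0.093, -0.956, 1.411, -0.646, 2.973, -0.314, 1.411.
Mean = ((-0.646) + (-1.049) + (-0.956) + (-0.093) + (-0.956) + 1.411 + (-0.646) + 2.973 + (-0.314) + 1.411) / 10 = 1.1350 / 10 = 0.11

θ* = 0.11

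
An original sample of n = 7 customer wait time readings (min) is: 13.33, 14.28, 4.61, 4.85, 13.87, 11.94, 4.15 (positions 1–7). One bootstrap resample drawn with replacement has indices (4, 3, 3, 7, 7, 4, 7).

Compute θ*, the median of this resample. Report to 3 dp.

Resample values: 4.85, 4.61, 4.61, 4.15, 4.15, 4.85, 4.15.
Sorted: 4.15, 4.15, 4.15, 4.61, 4.61, 4.85, 4.85
Median = middle value = 4.610

θ* = 4.610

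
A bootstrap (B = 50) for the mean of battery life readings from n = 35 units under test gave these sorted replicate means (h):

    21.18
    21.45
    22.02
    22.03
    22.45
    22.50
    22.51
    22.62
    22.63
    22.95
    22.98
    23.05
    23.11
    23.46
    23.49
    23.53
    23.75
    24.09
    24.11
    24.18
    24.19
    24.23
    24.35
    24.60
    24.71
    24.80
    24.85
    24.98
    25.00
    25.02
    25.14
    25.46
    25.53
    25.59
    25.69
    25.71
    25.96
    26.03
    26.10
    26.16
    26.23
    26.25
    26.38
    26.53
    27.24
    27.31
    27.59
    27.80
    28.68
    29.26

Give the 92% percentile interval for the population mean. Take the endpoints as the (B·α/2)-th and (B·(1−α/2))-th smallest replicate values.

(21.45, 27.80)

α = 0.08; lower rank = 50 × 0.040 = 2; upper rank = 50 × 0.960 = 48.
The 2nd smallest replicate is 21.45; the 48th is 27.80.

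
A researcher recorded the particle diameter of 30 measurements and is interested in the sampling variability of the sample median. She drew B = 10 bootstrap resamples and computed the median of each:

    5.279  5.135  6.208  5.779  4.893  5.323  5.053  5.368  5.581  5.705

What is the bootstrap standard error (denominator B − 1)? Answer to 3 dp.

SE* = 0.392

Bootstrap SE is the standard deviation of the 10 replicate medians.
Mean of replicates: (5.279 + 5.135 + 6.208 + 5.779 + 4.893 + 5.323 + 5.053 + 5.368 + 5.581 + 5.705) / 10 = 54.3240 / 10 = 5.4324
Sum of squared deviations: (−0.1534)² + (−0.2974)² + (+0.7756)² + (+0.3466)² + (−0.5394)² + (−0.1094)² + (−0.3794)² + (−0.0644)² + (+0.1486)² + (+0.2726)² = 1.3811
Variance = 1.3811 / 9 = 0.1535
SE* = √0.1535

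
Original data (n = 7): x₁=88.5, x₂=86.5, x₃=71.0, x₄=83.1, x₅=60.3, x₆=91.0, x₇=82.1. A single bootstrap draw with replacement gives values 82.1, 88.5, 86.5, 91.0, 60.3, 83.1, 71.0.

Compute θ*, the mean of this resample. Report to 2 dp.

θ* = 80.36

Mean = (82.1 + 88.5 + 86.5 + 91.0 + 60.3 + 83.1 + 71.0) / 7 = 562.50 / 7 = 80.36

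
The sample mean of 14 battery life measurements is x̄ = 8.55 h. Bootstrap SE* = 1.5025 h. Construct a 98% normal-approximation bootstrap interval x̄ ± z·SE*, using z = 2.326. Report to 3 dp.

Margin = 2.326 × 1.5025 = 3.4948
Interval: 8.55 ± 3.4948

(5.055, 12.045)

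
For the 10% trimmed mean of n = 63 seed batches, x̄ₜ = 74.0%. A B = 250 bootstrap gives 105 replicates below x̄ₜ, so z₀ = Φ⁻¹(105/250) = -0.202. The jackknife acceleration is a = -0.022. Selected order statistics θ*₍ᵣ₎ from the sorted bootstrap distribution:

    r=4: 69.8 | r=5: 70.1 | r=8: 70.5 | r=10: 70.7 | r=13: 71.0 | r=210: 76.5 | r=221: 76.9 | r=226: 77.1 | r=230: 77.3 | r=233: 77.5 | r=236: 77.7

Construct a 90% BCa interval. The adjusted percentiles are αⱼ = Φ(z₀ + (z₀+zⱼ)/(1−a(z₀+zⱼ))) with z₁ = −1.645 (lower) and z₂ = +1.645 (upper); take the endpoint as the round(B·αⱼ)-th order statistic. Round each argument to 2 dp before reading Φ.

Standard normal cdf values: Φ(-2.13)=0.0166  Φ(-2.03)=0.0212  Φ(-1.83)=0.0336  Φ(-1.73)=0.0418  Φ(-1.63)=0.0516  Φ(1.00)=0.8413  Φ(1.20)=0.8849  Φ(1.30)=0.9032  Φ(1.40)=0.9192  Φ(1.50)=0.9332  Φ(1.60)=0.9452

Lower: z₀ + z₁ = -0.202 + (-1.645) = -1.847; 1 − a(z₀+z₁) = 1 − (-0.022)(-1.847) = 0.9594; argument = -0.202 + (-1.847)/0.9594 = -2.1272 → -2.13.
α₁ = Φ(-2.13) = 0.0166; rank = round(250 × 0.0166) = 4; θ*₍4₎ = 69.8.
Upper: z₀ + z₂ = 1.443; 1 − a(z₀+z₂) = 1.0317; argument = 1.1966 → 1.20; α₂ = 0.8849; rank = 221; θ*₍221₎ = 76.9.

(69.8, 76.9)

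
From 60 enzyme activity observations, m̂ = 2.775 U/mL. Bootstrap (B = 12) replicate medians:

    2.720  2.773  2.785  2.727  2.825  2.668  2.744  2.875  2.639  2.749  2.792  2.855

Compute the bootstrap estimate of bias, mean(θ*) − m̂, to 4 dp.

bias = −0.0123

mean(θ*) = (2.720 + 2.773 + 2.785 + 2.727 + 2.825 + 2.668 + 2.744 + 2.875 + 2.639 + 2.749 + 2.792 + 2.855) / 12 = 2.76267
bias = 2.76267 − 2.775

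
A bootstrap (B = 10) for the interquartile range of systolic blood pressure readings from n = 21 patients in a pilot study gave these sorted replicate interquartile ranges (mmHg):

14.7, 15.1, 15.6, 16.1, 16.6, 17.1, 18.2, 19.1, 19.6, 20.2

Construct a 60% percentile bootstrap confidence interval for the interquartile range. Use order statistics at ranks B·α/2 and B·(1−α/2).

α = 0.40; lower rank = 10 × 0.200 = 2; upper rank = 10 × 0.800 = 8.
The 2nd smallest replicate is 15.1; the 8th is 19.1.

(15.1, 19.1)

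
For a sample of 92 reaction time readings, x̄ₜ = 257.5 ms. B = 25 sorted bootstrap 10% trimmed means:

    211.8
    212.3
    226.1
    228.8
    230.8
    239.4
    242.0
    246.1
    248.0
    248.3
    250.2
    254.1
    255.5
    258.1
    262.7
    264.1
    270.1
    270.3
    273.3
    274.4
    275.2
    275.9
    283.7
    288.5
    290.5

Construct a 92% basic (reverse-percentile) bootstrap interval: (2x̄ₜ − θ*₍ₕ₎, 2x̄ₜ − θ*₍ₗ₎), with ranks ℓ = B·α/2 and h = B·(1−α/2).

Percentile endpoints at ranks 1 and 24: θ*₍1₎ = 211.8, θ*₍24₎ = 288.5.
Basic interval reflects these around x̄ₜ:
  lower = 2 × 257.5 − 288.5 = 226.5
  upper = 2 × 257.5 − 211.8 = 303.2

(226.5, 303.2)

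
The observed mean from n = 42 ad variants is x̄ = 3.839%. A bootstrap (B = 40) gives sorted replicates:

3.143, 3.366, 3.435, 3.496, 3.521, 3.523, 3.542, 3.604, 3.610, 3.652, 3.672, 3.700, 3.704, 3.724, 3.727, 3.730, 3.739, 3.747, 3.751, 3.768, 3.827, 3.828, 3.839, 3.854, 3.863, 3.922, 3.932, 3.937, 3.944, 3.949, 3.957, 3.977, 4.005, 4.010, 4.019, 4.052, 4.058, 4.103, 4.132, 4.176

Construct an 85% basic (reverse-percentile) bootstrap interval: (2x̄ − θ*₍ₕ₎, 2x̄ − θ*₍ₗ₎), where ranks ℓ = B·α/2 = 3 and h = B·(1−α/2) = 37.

(3.620, 4.243)

Percentile endpoints at ranks 3 and 37: θ*₍3₎ = 3.435, θ*₍37₎ = 4.058.
Basic interval reflects these around x̄:
  lower = 2 × 3.839 − 4.058 = 3.620
  upper = 2 × 3.839 − 3.435 = 4.243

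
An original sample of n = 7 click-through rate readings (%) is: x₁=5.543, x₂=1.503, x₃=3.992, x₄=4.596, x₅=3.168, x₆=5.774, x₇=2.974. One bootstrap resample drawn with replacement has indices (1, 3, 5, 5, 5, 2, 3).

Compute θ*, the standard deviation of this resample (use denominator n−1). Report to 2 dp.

θ* = 1.22

Resample values: 5.543, 3.992, 3.168, 3.168, 3.168, 1.503, 3.992.
Mean = 3.5049; sum of squared deviations = 8.9765
s² = 8.9765 / 6 = 1.4961
s = √1.4961 = 1.22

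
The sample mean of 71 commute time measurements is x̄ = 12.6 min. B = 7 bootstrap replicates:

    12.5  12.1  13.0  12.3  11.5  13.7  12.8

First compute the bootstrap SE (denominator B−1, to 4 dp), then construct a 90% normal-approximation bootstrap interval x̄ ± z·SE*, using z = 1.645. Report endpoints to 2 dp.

(11.45, 13.75)

Mean of replicates = 12.5571; sum of squared deviations = 2.9571; SE* = √(2.9571/6) = 0.7020
Margin = 1.645 × 0.7020 = 1.155
Interval: 12.6 ± 1.155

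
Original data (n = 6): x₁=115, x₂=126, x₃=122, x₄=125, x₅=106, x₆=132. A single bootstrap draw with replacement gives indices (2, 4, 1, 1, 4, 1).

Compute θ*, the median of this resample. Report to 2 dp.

Resample values: 126, 125, 115, 115, 125, 115.
Sorted: 115, 115, 115, 125, 125, 126
Median = average of the two middle values = 120.00

θ* = 120.00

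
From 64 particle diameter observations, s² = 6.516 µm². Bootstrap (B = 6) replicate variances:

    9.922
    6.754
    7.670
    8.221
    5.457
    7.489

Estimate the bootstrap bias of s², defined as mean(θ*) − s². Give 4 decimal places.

bias = +1.0695

mean(θ*) = (9.922 + 6.754 + 7.670 + 8.221 + 5.457 + 7.489) / 6 = 7.58550
bias = 7.58550 − 6.516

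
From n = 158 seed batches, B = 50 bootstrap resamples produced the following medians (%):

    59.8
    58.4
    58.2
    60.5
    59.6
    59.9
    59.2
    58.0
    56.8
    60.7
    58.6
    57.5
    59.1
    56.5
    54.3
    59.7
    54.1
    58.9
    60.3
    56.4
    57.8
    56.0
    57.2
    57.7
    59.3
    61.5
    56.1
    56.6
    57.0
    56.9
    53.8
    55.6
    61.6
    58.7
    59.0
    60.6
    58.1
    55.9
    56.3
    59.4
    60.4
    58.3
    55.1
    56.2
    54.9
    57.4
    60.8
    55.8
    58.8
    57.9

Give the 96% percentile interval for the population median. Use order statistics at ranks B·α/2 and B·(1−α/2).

Sorted replicates: 53.8, 54.1, 54.3, 54.9, 55.1, 55.6, 55.8, 55.9, 56.0, 56.1, 56.2, 56.3, 56.4, 56.5, 56.6, 56.8, 56.9, 57.0, 57.2, 57.4, 57.5, 57.7, 57.8, 57.9, 58.0, 58.1, 58.2, 58.3, 58.4, 58.6, 58.7, 58.8, 58.9, 59.0, 59.1, 59.2, 59.3, 59.4, 59.6, 59.7, 59.8, 59.9, 60.3, 60.4, 60.5, 60.6, 60.7, 60.8, 61.5, 61.6
α = 0.04; lower rank = 50 × 0.020 = 1; upper rank = 50 × 0.980 = 49.
The 1st smallest replicate is 53.8; the 49th is 61.5.

(53.8, 61.5)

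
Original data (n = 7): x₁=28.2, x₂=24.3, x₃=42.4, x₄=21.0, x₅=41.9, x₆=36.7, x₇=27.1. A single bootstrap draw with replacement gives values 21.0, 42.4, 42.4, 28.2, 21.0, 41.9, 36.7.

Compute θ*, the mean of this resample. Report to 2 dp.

Mean = (21.0 + 42.4 + 42.4 + 28.2 + 21.0 + 41.9 + 36.7) / 7 = 233.60 / 7 = 33.37

θ* = 33.37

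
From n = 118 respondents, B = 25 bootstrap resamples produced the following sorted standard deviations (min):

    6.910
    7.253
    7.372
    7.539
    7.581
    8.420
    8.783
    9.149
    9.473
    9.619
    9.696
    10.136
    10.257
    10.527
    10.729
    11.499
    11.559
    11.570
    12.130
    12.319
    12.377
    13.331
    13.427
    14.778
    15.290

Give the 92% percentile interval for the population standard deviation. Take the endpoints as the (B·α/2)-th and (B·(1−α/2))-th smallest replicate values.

(6.910, 14.778)

α = 0.08; lower rank = 25 × 0.040 = 1; upper rank = 25 × 0.960 = 24.
The 1st smallest replicate is 6.910; the 24th is 14.778.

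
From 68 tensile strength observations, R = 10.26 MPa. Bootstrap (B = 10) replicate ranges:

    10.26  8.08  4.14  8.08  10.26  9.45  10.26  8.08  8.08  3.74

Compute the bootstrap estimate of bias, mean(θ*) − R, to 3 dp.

mean(θ*) = (10.26 + 8.08 + 4.14 + 8.08 + 10.26 + 9.45 + 10.26 + 8.08 + 8.08 + 3.74) / 10 = 8.0430
bias = 8.0430 − 10.26

bias = −2.217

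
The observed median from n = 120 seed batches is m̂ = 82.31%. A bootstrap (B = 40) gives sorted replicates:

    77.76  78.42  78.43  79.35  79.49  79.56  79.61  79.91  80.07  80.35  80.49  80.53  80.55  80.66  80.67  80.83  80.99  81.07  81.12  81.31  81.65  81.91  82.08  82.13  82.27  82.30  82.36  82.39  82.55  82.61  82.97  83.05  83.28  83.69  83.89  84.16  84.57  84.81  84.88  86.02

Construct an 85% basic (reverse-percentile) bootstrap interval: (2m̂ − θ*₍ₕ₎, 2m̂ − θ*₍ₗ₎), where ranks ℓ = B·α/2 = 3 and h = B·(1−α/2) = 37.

Percentile endpoints at ranks 3 and 37: θ*₍3₎ = 78.43, θ*₍37₎ = 84.57.
Basic interval reflects these around m̂:
  lower = 2 × 82.31 − 84.57 = 80.05
  upper = 2 × 82.31 − 78.43 = 86.19

(80.05, 86.19)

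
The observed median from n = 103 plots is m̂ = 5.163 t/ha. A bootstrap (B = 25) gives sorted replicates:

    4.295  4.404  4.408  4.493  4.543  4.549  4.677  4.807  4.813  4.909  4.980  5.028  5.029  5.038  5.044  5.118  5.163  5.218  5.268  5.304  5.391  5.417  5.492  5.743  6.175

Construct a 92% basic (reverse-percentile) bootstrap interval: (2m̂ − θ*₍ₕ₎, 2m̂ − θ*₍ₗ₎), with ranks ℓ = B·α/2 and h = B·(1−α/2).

(4.583, 6.031)

Percentile endpoints at ranks 1 and 24: θ*₍1₎ = 4.295, θ*₍24₎ = 5.743.
Basic interval reflects these around m̂:
  lower = 2 × 5.163 − 5.743 = 4.583
  upper = 2 × 5.163 − 4.295 = 6.031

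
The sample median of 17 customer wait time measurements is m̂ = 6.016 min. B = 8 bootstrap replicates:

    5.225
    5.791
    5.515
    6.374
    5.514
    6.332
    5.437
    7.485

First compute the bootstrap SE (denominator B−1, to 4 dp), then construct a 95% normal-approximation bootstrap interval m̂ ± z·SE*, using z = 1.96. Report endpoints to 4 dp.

(4.5578, 7.4742)

Mean of replicates = 5.9591; sum of squared deviations = 3.8747; SE* = √(3.8747/7) = 0.7440
Margin = 1.96 × 0.7440 = 1.45824
Interval: 6.016 ± 1.45824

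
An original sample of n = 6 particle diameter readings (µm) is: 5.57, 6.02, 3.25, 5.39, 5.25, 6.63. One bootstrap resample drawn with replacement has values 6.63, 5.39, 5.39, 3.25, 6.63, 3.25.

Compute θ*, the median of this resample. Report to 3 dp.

Sorted: 3.25, 3.25, 5.39, 5.39, 6.63, 6.63
Median = average of the two middle values = 5.390

θ* = 5.390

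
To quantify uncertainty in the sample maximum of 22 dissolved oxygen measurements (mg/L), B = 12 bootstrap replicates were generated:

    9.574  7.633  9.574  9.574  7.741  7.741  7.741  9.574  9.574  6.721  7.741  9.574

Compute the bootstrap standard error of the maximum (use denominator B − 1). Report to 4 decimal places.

Bootstrap SE is the standard deviation of the 12 replicate maximums.
Mean of replicates: (9.574 + 7.633 + 9.574 + 9.574 + 7.741 + 7.741 + 7.741 + 9.574 + 9.574 + 6.721 + 7.741 + 9.574) / 12 = 102.76200 / 12 = 8.56350
Sum of squared deviations: (+1.01050)² + (−0.93050)² + (+1.01050)² + (+1.01050)² + (−0.82250)² + (−0.82250)² + (−0.82250)² + (+1.01050)² + (+1.01050)² + (−1.84250)² + (−0.82250)² + (+1.01050)² = 13.09332
Variance = 13.09332 / 11 = 1.19030
SE* = √1.19030

SE* = 1.0910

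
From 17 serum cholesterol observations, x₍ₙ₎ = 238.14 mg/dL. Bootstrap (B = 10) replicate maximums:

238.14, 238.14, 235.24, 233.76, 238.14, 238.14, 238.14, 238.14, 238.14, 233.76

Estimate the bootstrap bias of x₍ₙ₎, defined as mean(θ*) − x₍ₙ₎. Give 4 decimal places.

bias = −1.1660

mean(θ*) = (238.14 + 238.14 + 235.24 + 233.76 + 238.14 + 238.14 + 238.14 + 238.14 + 238.14 + 233.76) / 10 = 236.97400
bias = 236.97400 − 238.14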